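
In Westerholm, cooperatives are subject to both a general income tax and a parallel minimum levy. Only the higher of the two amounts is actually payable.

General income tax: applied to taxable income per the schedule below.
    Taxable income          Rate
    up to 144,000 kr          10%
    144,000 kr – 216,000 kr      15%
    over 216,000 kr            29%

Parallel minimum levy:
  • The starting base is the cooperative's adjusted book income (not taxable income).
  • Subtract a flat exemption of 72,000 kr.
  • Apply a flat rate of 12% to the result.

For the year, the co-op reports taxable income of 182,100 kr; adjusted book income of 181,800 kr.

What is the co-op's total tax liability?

Parallel minimum levy:
  Base (adjusted book income): 181,800 kr
  Less exemption 72,000 kr → base 109,800 kr
  109,800 kr × 12% = 13,176 kr

General income tax:
  144,000 kr × 10% = 14,400 kr
  38,100 kr × 15% = 5,715 kr
  → 20,115 kr

20,115 kr > 13,176 kr, so the general income tax governs.

20,115 kr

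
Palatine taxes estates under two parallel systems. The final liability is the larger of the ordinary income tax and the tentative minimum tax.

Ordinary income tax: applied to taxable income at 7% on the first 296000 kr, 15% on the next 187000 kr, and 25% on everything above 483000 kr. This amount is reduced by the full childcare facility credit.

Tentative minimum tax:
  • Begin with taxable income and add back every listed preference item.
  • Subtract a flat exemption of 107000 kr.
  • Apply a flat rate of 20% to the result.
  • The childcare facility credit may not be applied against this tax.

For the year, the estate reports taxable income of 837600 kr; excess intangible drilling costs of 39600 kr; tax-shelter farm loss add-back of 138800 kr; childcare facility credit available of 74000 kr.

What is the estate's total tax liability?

Tentative minimum tax:
  Adjusted income: 837600 kr + 39600 kr + 138800 kr = 1016000 kr
  Less exemption 107000 kr → base 909000 kr
  909000 kr × 20% = 181800 kr

Ordinary income tax:
  296000 kr × 7% = 20720 kr
  187000 kr × 15% = 28050 kr
  354600 kr × 25% = 88650 kr
  → 137420 kr
  Less childcare facility credit 74000 kr → 63420 kr

181800 kr > 63420 kr, so the tentative minimum tax is the binding amount.

181800 kr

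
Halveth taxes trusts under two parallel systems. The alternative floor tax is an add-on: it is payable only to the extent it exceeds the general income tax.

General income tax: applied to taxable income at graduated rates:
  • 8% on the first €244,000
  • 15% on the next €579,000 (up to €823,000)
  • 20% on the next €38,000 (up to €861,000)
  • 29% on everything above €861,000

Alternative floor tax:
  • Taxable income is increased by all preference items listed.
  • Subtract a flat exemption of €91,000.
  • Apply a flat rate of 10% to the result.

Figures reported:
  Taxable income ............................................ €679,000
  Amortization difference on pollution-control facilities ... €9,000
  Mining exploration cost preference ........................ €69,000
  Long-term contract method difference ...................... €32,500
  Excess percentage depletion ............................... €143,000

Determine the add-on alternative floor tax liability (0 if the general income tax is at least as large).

€0

Alternative floor tax:
  Adjusted income: €679,000 + €9,000 + €69,000 + €32,500 + €143,000 = €932,500
  Less exemption €91,000 → base €841,500
  €841,500 × 10% = €84,150

General income tax:
  €244,000 × 8% = €19,520
  €435,000 × 15% = €65,250
  → €84,770

€84,150 ≤ €84,770, so no add-on is due.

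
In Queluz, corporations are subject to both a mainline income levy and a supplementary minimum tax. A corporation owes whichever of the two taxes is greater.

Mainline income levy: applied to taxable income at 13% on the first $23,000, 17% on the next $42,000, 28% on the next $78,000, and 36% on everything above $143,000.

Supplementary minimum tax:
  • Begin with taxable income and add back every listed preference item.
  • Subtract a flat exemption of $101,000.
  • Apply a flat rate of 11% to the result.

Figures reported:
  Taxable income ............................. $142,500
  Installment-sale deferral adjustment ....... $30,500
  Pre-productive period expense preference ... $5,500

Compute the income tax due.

$31,830

Mainline income levy:
  $23,000 × 13% = $2,990
  $42,000 × 17% = $7,140
  $77,500 × 28% = $21,700
  → $31,830

Supplementary minimum tax:
  Adjusted income: $142,500 + $30,500 + $5,500 = $178,500
  Less exemption $101,000 → base $77,500
  $77,500 × 11% = $8,525

$31,830 > $8,525, so the mainline income levy governs.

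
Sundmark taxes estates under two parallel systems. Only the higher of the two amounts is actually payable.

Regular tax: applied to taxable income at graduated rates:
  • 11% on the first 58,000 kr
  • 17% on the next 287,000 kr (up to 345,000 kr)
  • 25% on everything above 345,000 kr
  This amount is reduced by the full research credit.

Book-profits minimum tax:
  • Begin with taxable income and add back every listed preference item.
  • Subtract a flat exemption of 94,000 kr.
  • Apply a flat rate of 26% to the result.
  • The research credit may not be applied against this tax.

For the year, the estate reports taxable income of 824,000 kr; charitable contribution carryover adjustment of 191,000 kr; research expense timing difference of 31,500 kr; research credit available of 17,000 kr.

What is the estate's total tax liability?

247,650 kr

Book-profits minimum tax:
  Adjusted income: 824,000 kr + 191,000 kr + 31,500 kr = 1,046,500 kr
  Less exemption 94,000 kr → base 952,500 kr
  952,500 kr × 26% = 247,650 kr

Regular tax:
  58,000 kr × 11% = 6,380 kr
  287,000 kr × 17% = 48,790 kr
  479,000 kr × 25% = 119,750 kr
  → 174,920 kr
  Less research credit 17,000 kr → 157,920 kr

247,650 kr > 157,920 kr, so the book-profits minimum tax is the binding amount.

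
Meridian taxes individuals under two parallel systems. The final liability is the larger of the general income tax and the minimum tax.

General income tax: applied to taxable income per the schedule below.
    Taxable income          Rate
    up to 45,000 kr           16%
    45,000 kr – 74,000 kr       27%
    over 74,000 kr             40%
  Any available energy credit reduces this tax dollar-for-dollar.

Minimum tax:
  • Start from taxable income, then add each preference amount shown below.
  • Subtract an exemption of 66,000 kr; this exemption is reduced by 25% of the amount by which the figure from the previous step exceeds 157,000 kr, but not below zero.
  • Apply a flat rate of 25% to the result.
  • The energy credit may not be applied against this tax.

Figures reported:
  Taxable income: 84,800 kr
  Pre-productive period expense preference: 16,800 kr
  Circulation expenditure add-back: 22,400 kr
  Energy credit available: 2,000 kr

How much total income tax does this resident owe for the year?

17,350 kr

Minimum tax:
  Adjusted income: 84,800 kr + 16,800 kr + 22,400 kr = 124,000 kr
  Exemption: 124,000 kr ≤ 157,000 kr, so full 66,000 kr applies
  Base: 124,000 kr − 66,000 kr = 58,000 kr
  58,000 kr × 25% = 14,500 kr

General income tax:
  45,000 kr × 16% = 7,200 kr
  29,000 kr × 27% = 7,830 kr
  10,800 kr × 40% = 4,320 kr
  → 19,350 kr
  Less energy credit 2,000 kr → 17,350 kr

17,350 kr > 14,500 kr, so the general income tax governs.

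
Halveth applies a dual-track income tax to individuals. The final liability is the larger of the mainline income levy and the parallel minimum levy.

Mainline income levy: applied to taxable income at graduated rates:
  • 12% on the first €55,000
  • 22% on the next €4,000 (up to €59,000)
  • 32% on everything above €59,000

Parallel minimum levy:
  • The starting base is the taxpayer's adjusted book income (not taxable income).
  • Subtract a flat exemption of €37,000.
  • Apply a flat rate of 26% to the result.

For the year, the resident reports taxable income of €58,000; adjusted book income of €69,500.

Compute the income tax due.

€8,450

Mainline income levy:
  €55,000 × 12% = €6,600
  €3,000 × 22% = €660
  → €7,260

Parallel minimum levy:
  Base (adjusted book income): €69,500
  Less exemption €37,000 → base €32,500
  €32,500 × 26% = €8,450

€8,450 > €7,260, so the parallel minimum levy is the binding amount.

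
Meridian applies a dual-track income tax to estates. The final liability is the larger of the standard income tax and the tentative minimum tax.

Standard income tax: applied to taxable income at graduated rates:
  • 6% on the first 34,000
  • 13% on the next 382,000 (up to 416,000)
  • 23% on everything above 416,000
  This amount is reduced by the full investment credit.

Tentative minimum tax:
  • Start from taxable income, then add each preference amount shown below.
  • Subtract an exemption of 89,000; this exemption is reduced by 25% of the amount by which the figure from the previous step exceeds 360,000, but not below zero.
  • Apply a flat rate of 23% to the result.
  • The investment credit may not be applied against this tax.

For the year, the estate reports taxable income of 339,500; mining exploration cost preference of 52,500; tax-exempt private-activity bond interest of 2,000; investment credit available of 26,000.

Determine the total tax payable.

Tentative minimum tax:
  Adjusted income: 339,500 + 52,500 + 2,000 = 394,000
  Exemption: 89,000 − 25% × (394,000 − 360,000) = 89,000 − 8,500 = 80,500
  Base: 394,000 − 80,500 = 313,500
  313,500 × 23% = 72,105

Standard income tax:
  34,000 × 6% = 2,040
  305,500 × 13% = 39,715
  → 41,755
  Less investment credit 26,000 → 15,755

72,105 > 15,755, so the tentative minimum tax is the binding amount.

72,105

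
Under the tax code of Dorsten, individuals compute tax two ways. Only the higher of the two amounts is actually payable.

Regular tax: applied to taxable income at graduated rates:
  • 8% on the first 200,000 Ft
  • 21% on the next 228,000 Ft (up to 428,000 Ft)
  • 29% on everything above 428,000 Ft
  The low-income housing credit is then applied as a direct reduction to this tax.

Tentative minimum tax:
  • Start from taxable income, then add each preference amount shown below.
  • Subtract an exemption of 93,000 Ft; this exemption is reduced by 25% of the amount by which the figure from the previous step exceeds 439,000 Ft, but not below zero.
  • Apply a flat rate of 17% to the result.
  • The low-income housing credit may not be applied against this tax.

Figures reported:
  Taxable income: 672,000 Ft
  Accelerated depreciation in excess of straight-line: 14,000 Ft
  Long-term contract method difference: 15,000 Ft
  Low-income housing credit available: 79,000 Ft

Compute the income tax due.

114,495 Ft

Regular tax:
  200,000 Ft × 8% = 16,000 Ft
  228,000 Ft × 21% = 47,880 Ft
  244,000 Ft × 29% = 70,760 Ft
  → 134,640 Ft
  Less low-income housing credit 79,000 Ft → 55,640 Ft

Tentative minimum tax:
  Adjusted income: 672,000 Ft + 14,000 Ft + 15,000 Ft = 701,000 Ft
  Exemption: 93,000 Ft − 25% × (701,000 Ft − 439,000 Ft) = 93,000 Ft − 65,500 Ft = 27,500 Ft
  Base: 701,000 Ft − 27,500 Ft = 673,500 Ft
  673,500 Ft × 17% = 114,495 Ft

114,495 Ft > 55,640 Ft, so the tentative minimum tax is the binding amount.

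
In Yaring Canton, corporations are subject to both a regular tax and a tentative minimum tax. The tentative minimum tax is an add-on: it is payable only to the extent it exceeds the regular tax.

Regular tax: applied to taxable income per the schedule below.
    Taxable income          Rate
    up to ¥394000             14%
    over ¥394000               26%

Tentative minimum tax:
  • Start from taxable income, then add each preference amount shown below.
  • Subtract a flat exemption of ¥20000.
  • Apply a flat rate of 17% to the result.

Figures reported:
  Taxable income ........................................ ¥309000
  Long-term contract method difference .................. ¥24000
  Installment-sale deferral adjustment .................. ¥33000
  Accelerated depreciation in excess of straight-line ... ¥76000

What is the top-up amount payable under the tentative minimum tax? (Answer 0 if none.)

¥28480

Regular tax:
  ¥309000 × 14% = ¥43260

Tentative minimum tax:
  Adjusted income: ¥309000 + ¥24000 + ¥33000 + ¥76000 = ¥442000
  Less exemption ¥20000 → base ¥422000
  ¥422000 × 17% = ¥71740

Excess of tentative minimum tax over regular tax: ¥71740 − ¥43260 = ¥28480.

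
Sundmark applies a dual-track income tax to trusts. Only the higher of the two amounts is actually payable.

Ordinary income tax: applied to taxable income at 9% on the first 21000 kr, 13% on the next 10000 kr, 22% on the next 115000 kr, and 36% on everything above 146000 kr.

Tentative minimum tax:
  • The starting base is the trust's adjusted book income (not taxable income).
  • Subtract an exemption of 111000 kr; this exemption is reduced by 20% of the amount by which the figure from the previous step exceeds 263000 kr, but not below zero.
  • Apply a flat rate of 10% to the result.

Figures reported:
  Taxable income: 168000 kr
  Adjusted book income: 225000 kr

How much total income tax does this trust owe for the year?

Tentative minimum tax:
  Base (adjusted book income): 225000 kr
  Exemption: 225000 kr ≤ 263000 kr, so full 111000 kr applies
  Base: 225000 kr − 111000 kr = 114000 kr
  114000 kr × 10% = 11400 kr

Ordinary income tax:
  21000 kr × 9% = 1890 kr
  10000 kr × 13% = 1300 kr
  115000 kr × 22% = 25300 kr
  22000 kr × 36% = 7920 kr
  → 36410 kr

36410 kr > 11400 kr, so the ordinary income tax governs.

36410 kr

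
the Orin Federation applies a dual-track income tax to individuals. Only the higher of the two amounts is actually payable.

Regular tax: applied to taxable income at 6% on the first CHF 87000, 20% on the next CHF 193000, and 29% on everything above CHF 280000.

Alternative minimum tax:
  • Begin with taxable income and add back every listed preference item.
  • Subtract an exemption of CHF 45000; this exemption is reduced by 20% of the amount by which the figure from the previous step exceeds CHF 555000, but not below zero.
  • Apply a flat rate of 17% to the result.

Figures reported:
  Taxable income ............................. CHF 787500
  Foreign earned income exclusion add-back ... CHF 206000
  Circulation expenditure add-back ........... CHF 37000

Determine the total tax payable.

CHF 190995

Regular tax:
  CHF 87000 × 6% = CHF 5220
  CHF 193000 × 20% = CHF 38600
  CHF 507500 × 29% = CHF 147175
  → CHF 190995

Alternative minimum tax:
  Adjusted income: CHF 787500 + CHF 206000 + CHF 37000 = CHF 1030500
  Exemption: 20% × (CHF 1030500 − CHF 555000) = CHF 95100 ≥ CHF 45000, so the exemption is fully phased out
  Base: CHF 1030500 − CHF 0 = CHF 1030500
  CHF 1030500 × 17% = CHF 175185

CHF 190995 > CHF 175185, so the regular tax governs.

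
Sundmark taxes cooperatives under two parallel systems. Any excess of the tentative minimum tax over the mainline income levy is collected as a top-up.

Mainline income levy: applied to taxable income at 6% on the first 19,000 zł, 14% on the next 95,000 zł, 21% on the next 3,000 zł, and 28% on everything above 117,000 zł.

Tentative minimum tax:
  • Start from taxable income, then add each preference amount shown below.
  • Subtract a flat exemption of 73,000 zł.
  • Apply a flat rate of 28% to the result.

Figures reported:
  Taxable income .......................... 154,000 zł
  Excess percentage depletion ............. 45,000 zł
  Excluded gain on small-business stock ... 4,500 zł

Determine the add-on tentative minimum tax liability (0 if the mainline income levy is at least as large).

11,110 zł

Mainline income levy:
  19,000 zł × 6% = 1,140 zł
  95,000 zł × 14% = 13,300 zł
  3,000 zł × 21% = 630 zł
  37,000 zł × 28% = 10,360 zł
  → 25,430 zł

Tentative minimum tax:
  Adjusted income: 154,000 zł + 45,000 zł + 4,500 zł = 203,500 zł
  Less exemption 73,000 zł → base 130,500 zł
  130,500 zł × 28% = 36,540 zł

Excess of tentative minimum tax over mainline income levy: 36,540 zł − 25,430 zł = 11,110 zł.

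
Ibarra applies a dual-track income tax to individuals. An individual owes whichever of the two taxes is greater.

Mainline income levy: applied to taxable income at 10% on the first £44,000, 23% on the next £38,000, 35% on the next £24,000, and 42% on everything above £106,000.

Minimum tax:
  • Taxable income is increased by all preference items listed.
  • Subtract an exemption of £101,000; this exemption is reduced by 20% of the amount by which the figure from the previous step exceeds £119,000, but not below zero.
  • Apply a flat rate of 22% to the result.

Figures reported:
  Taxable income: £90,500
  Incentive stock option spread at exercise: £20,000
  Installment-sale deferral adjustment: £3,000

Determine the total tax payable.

Minimum tax:
  Adjusted income: £90,500 + £20,000 + £3,000 = £113,500
  Exemption: £113,500 ≤ £119,000, so full £101,000 applies
  Base: £113,500 − £101,000 = £12,500
  £12,500 × 22% = £2,750

Mainline income levy:
  £44,000 × 10% = £4,400
  £38,000 × 23% = £8,740
  £8,500 × 35% = £2,975
  → £16,115

£16,115 > £2,750, so the mainline income levy governs.

£16,115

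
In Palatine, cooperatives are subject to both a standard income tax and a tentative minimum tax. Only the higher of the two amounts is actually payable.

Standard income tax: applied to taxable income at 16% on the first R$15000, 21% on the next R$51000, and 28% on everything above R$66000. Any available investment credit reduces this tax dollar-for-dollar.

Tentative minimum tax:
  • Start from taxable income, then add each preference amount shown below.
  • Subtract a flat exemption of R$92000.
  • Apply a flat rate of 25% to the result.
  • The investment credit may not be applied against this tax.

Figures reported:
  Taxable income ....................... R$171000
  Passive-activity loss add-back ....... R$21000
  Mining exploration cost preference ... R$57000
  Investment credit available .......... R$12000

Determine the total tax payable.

R$39250

Tentative minimum tax:
  Adjusted income: R$171000 + R$21000 + R$57000 = R$249000
  Less exemption R$92000 → base R$157000
  R$157000 × 25% = R$39250

Standard income tax:
  R$15000 × 16% = R$2400
  R$51000 × 21% = R$10710
  R$105000 × 28% = R$29400
  → R$42510
  Less investment credit R$12000 → R$30510

R$39250 > R$30510, so the tentative minimum tax is the binding amount.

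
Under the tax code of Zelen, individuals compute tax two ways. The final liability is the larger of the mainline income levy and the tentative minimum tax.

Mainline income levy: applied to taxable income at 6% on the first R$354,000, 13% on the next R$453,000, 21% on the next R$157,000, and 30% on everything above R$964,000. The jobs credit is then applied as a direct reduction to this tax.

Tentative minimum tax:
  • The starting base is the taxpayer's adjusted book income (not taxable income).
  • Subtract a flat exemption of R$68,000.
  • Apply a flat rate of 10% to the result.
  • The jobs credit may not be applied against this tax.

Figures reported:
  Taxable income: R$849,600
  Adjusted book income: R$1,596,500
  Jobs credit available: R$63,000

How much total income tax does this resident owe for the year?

R$152,850

Tentative minimum tax:
  Base (adjusted book income): R$1,596,500
  Less exemption R$68,000 → base R$1,528,500
  R$1,528,500 × 10% = R$152,850

Mainline income levy:
  R$354,000 × 6% = R$21,240
  R$453,000 × 13% = R$58,890
  R$42,600 × 21% = R$8,946
  → R$89,076
  Less jobs credit R$63,000 → R$26,076

R$152,850 > R$26,076, so the tentative minimum tax is the binding amount.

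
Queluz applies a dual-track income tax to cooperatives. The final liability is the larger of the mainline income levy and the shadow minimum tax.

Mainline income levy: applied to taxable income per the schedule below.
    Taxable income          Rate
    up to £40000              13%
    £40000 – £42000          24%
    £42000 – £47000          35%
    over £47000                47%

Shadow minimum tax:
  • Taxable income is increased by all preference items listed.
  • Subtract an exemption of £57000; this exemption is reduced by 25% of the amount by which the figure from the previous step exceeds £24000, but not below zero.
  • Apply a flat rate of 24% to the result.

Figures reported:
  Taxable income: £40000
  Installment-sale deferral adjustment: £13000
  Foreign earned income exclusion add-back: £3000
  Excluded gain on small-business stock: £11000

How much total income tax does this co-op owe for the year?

£5200

Mainline income levy:
  £40000 × 13% = £5200

Shadow minimum tax:
  Adjusted income: £40000 + £13000 + £3000 + £11000 = £67000
  Exemption: £57000 − 25% × (£67000 − £24000) = £57000 − £10750 = £46250
  Base: £67000 − £46250 = £20750
  £20750 × 24% = £4980

£5200 > £4980, so the mainline income levy governs.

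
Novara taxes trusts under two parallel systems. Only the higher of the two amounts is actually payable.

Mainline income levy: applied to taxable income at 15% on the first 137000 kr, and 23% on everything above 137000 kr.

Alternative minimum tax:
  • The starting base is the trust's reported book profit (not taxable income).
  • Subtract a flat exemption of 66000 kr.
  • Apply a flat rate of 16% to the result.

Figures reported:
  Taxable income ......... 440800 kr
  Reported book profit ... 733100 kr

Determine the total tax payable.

Alternative minimum tax:
  Base (reported book profit): 733100 kr
  Less exemption 66000 kr → base 667100 kr
  667100 kr × 16% = 106736 kr

Mainline income levy:
  137000 kr × 15% = 20550 kr
  303800 kr × 23% = 69874 kr
  → 90424 kr

106736 kr > 90424 kr, so the alternative minimum tax is the binding amount.

106736 kr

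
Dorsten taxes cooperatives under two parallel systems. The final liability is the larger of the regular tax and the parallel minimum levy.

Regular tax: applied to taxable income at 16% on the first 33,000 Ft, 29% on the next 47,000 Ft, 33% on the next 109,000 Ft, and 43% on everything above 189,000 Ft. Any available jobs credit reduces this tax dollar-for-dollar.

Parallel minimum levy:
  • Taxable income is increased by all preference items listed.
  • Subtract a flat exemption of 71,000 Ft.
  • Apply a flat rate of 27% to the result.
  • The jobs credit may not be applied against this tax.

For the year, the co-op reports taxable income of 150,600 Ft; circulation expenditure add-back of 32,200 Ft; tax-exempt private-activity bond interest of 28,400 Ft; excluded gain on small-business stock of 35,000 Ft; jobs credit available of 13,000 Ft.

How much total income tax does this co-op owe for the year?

Regular tax:
  33,000 Ft × 16% = 5,280 Ft
  47,000 Ft × 29% = 13,630 Ft
  70,600 Ft × 33% = 23,298 Ft
  → 42,208 Ft
  Less jobs credit 13,000 Ft → 29,208 Ft

Parallel minimum levy:
  Adjusted income: 150,600 Ft + 32,200 Ft + 28,400 Ft + 35,000 Ft = 246,200 Ft
  Less exemption 71,000 Ft → base 175,200 Ft
  175,200 Ft × 27% = 47,304 Ft

47,304 Ft > 29,208 Ft, so the parallel minimum levy is the binding amount.

47,304 Ft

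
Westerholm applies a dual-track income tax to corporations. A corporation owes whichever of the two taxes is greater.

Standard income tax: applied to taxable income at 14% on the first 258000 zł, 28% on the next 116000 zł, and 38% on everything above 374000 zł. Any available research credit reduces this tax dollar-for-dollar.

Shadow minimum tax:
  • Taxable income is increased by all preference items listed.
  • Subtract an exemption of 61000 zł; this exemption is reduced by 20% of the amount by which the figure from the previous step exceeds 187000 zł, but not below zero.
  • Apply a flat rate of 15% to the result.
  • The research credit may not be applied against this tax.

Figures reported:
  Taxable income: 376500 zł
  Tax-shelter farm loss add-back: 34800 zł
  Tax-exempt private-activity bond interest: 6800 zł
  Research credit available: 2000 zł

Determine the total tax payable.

67550 zł

Shadow minimum tax:
  Adjusted income: 376500 zł + 34800 zł + 6800 zł = 418100 zł
  Exemption: 61000 zł − 20% × (418100 zł − 187000 zł) = 61000 zł − 46220 zł = 14780 zł
  Base: 418100 zł − 14780 zł = 403320 zł
  403320 zł × 15% = 60498 zł

Standard income tax:
  258000 zł × 14% = 36120 zł
  116000 zł × 28% = 32480 zł
  2500 zł × 38% = 950 zł
  → 69550 zł
  Less research credit 2000 zł → 67550 zł

67550 zł > 60498 zł, so the standard income tax governs.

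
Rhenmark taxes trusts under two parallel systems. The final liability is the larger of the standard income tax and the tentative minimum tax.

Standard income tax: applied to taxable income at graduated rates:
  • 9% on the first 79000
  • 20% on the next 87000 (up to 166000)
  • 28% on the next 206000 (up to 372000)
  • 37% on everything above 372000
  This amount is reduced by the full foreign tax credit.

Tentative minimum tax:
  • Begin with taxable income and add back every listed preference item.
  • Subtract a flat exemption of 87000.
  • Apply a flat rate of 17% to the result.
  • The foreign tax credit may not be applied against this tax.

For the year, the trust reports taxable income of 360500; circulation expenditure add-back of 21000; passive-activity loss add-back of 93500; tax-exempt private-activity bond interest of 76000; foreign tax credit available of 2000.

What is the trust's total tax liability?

Standard income tax:
  79000 × 9% = 7110
  87000 × 20% = 17400
  194500 × 28% = 54460
  → 78970
  Less foreign tax credit 2000 → 76970

Tentative minimum tax:
  Adjusted income: 360500 + 21000 + 93500 + 76000 = 551000
  Less exemption 87000 → base 464000
  464000 × 17% = 78880

78880 > 76970, so the tentative minimum tax is the binding amount.

78880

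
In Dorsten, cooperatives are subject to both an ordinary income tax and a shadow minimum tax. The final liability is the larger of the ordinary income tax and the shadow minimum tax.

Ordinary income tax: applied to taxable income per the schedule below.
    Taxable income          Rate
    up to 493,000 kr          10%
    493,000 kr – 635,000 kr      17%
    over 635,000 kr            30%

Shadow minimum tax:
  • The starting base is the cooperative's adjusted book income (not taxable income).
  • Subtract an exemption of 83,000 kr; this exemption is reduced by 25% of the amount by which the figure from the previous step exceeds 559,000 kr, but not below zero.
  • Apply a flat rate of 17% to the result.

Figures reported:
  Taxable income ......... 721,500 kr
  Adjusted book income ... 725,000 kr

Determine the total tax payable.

Ordinary income tax:
  493,000 kr × 10% = 49,300 kr
  142,000 kr × 17% = 24,140 kr
  86,500 kr × 30% = 25,950 kr
  → 99,390 kr

Shadow minimum tax:
  Base (adjusted book income): 725,000 kr
  Exemption: 83,000 kr − 25% × (725,000 kr − 559,000 kr) = 83,000 kr − 41,500 kr = 41,500 kr
  Base: 725,000 kr − 41,500 kr = 683,500 kr
  683,500 kr × 17% = 116,195 kr

116,195 kr > 99,390 kr, so the shadow minimum tax is the binding amount.

116,195 kr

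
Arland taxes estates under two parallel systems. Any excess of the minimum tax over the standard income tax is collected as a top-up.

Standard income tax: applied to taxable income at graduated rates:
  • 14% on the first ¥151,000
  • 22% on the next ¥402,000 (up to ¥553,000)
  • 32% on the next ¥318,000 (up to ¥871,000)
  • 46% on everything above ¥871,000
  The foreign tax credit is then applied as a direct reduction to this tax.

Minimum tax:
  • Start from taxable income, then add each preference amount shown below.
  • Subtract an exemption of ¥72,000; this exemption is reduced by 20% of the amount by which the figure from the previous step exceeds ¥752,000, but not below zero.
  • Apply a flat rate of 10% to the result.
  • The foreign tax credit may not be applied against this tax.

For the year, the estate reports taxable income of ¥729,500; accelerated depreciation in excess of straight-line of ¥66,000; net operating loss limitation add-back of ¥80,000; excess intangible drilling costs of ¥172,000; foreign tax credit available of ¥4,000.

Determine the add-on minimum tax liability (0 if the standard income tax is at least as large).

Standard income tax:
  ¥151,000 × 14% = ¥21,140
  ¥402,000 × 22% = ¥88,440
  ¥176,500 × 32% = ¥56,480
  → ¥166,060
  Less foreign tax credit ¥4,000 → ¥162,060

Minimum tax:
  Adjusted income: ¥729,500 + ¥66,000 + ¥80,000 + ¥172,000 = ¥1,047,500
  Exemption: ¥72,000 − 20% × (¥1,047,500 − ¥752,000) = ¥72,000 − ¥59,100 = ¥12,900
  Base: ¥1,047,500 − ¥12,900 = ¥1,034,600
  ¥1,034,600 × 10% = ¥103,460

¥103,460 ≤ ¥162,060, so no add-on is due.

¥0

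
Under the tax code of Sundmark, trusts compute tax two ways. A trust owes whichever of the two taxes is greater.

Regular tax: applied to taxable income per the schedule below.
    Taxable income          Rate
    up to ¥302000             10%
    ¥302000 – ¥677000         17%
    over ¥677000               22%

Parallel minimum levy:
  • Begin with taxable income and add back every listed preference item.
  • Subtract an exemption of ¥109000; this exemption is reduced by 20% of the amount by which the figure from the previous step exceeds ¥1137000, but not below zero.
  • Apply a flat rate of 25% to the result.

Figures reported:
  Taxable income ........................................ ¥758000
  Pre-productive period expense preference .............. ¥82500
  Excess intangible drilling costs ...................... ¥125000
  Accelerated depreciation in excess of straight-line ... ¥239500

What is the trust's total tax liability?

¥277400

Parallel minimum levy:
  Adjusted income: ¥758000 + ¥82500 + ¥125000 + ¥239500 = ¥1205000
  Exemption: ¥109000 − 20% × (¥1205000 − ¥1137000) = ¥109000 − ¥13600 = ¥95400
  Base: ¥1205000 − ¥95400 = ¥1109600
  ¥1109600 × 25% = ¥277400

Regular tax:
  ¥302000 × 10% = ¥30200
  ¥375000 × 17% = ¥63750
  ¥81000 × 22% = ¥17820
  → ¥111770

¥277400 > ¥111770, so the parallel minimum levy is the binding amount.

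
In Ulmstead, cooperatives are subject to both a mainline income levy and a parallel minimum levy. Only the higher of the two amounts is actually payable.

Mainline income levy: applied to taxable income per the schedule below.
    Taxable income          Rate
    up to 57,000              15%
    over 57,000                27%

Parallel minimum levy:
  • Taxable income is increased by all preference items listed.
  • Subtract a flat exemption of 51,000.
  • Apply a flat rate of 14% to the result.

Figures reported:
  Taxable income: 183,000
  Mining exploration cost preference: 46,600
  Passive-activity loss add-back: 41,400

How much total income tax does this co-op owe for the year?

42,570

Parallel minimum levy:
  Adjusted income: 183,000 + 46,600 + 41,400 = 271,000
  Less exemption 51,000 → base 220,000
  220,000 × 14% = 30,800

Mainline income levy:
  57,000 × 15% = 8,550
  126,000 × 27% = 34,020
  → 42,570

42,570 > 30,800, so the mainline income levy governs.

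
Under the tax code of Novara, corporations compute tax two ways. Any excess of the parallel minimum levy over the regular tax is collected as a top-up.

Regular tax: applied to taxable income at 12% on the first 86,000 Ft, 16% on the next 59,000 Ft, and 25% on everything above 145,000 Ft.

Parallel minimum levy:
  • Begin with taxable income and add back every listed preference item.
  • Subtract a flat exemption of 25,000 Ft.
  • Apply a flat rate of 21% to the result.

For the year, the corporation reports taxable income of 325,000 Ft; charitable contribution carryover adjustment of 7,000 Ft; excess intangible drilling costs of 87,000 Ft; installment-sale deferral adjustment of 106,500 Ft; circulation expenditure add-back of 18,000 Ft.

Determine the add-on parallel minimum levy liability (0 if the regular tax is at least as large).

44,125 Ft

Regular tax:
  86,000 Ft × 12% = 10,320 Ft
  59,000 Ft × 16% = 9,440 Ft
  180,000 Ft × 25% = 45,000 Ft
  → 64,760 Ft

Parallel minimum levy:
  Adjusted income: 325,000 Ft + 7,000 Ft + 87,000 Ft + 106,500 Ft + 18,000 Ft = 543,500 Ft
  Less exemption 25,000 Ft → base 518,500 Ft
  518,500 Ft × 21% = 108,885 Ft

Excess of parallel minimum levy over regular tax: 108,885 Ft − 64,760 Ft = 44,125 Ft.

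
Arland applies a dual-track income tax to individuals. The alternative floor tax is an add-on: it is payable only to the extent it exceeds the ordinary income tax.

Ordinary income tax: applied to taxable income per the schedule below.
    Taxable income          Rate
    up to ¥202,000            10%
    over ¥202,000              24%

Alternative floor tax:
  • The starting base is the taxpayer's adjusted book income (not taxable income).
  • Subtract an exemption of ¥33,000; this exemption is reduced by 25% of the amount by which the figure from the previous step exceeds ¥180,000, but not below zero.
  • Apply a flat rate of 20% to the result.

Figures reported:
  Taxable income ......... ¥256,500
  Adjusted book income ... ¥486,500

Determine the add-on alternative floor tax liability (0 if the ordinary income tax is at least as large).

Ordinary income tax:
  ¥202,000 × 10% = ¥20,200
  ¥54,500 × 24% = ¥13,080
  → ¥33,280

Alternative floor tax:
  Base (adjusted book income): ¥486,500
  Exemption: 25% × (¥486,500 − ¥180,000) = ¥76,625 ≥ ¥33,000, so the exemption is fully phased out
  Base: ¥486,500 − ¥0 = ¥486,500
  ¥486,500 × 20% = ¥97,300

Excess of alternative floor tax over ordinary income tax: ¥97,300 − ¥33,280 = ¥64,020.

¥64,020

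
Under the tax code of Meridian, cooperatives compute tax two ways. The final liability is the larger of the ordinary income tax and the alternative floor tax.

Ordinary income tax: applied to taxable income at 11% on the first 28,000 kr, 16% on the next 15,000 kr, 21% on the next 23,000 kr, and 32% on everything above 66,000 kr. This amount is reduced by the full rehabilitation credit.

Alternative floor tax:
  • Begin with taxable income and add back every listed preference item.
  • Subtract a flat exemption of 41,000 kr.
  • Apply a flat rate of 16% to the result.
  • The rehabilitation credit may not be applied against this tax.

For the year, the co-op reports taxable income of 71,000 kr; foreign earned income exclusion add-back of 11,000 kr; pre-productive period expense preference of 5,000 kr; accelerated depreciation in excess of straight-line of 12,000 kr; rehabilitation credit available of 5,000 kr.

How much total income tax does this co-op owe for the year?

Ordinary income tax:
  28,000 kr × 11% = 3,080 kr
  15,000 kr × 16% = 2,400 kr
  23,000 kr × 21% = 4,830 kr
  5,000 kr × 32% = 1,600 kr
  → 11,910 kr
  Less rehabilitation credit 5,000 kr → 6,910 kr

Alternative floor tax:
  Adjusted income: 71,000 kr + 11,000 kr + 5,000 kr + 12,000 kr = 99,000 kr
  Less exemption 41,000 kr → base 58,000 kr
  58,000 kr × 16% = 9,280 kr

9,280 kr > 6,910 kr, so the alternative floor tax is the binding amount.

9,280 kr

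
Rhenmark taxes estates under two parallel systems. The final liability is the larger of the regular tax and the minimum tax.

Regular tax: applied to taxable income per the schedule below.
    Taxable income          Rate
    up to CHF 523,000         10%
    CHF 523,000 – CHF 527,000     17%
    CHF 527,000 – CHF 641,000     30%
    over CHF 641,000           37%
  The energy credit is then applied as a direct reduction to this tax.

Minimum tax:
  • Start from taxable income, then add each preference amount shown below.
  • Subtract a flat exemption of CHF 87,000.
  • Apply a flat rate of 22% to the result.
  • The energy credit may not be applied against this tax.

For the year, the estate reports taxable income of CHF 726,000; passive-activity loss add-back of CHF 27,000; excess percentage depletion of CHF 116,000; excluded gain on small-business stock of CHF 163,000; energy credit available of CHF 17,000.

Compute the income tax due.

CHF 207,900

Regular tax:
  CHF 523,000 × 10% = CHF 52,300
  CHF 4,000 × 17% = CHF 680
  CHF 114,000 × 30% = CHF 34,200
  CHF 85,000 × 37% = CHF 31,450
  → CHF 118,630
  Less energy credit CHF 17,000 → CHF 101,630

Minimum tax:
  Adjusted income: CHF 726,000 + CHF 27,000 + CHF 116,000 + CHF 163,000 = CHF 1,032,000
  Less exemption CHF 87,000 → base CHF 945,000
  CHF 945,000 × 22% = CHF 207,900

CHF 207,900 > CHF 101,630, so the minimum tax is the binding amount.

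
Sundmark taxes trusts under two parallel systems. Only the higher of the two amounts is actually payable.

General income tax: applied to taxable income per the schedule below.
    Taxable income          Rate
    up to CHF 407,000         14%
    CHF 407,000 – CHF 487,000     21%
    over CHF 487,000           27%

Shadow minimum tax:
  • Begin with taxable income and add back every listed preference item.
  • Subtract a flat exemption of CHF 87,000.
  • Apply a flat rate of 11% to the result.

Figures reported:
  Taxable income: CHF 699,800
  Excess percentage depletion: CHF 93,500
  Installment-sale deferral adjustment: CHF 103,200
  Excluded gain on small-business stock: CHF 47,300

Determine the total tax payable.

Shadow minimum tax:
  Adjusted income: CHF 699,800 + CHF 93,500 + CHF 103,200 + CHF 47,300 = CHF 943,800
  Less exemption CHF 87,000 → base CHF 856,800
  CHF 856,800 × 11% = CHF 94,248

General income tax:
  CHF 407,000 × 14% = CHF 56,980
  CHF 80,000 × 21% = CHF 16,800
  CHF 212,800 × 27% = CHF 57,456
  → CHF 131,236

CHF 131,236 > CHF 94,248, so the general income tax governs.

CHF 131,236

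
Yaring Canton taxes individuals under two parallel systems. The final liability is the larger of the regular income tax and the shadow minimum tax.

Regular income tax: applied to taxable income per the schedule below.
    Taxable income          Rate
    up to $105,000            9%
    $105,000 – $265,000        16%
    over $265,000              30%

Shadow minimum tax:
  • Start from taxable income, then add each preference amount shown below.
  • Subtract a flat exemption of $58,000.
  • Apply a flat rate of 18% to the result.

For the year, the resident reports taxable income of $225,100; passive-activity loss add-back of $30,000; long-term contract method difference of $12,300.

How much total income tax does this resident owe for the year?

$37,692

Regular income tax:
  $105,000 × 9% = $9,450
  $120,100 × 16% = $19,216
  → $28,666

Shadow minimum tax:
  Adjusted income: $225,100 + $30,000 + $12,300 = $267,400
  Less exemption $58,000 → base $209,400
  $209,400 × 18% = $37,692

$37,692 > $28,666, so the shadow minimum tax is the binding amount.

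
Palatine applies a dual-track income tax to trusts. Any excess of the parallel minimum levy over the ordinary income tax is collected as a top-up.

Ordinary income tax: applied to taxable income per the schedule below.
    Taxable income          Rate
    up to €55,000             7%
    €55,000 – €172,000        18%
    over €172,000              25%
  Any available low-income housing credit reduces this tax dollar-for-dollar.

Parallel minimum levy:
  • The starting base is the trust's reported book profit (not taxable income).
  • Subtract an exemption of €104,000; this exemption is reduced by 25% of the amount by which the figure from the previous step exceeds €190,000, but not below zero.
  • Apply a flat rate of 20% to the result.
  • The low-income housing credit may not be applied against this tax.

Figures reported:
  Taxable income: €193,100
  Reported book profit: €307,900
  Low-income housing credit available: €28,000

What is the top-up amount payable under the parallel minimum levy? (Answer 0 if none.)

€44,490

Parallel minimum levy:
  Base (reported book profit): €307,900
  Exemption: €104,000 − 25% × (€307,900 − €190,000) = €104,000 − €29,475 = €74,525
  Base: €307,900 − €74,525 = €233,375
  €233,375 × 20% = €46,675

Ordinary income tax:
  €55,000 × 7% = €3,850
  €117,000 × 18% = €21,060
  €21,100 × 25% = €5,275
  → €30,185
  Less low-income housing credit €28,000 → €2,185

Excess of parallel minimum levy over ordinary income tax: €46,675 − €2,185 = €44,490.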